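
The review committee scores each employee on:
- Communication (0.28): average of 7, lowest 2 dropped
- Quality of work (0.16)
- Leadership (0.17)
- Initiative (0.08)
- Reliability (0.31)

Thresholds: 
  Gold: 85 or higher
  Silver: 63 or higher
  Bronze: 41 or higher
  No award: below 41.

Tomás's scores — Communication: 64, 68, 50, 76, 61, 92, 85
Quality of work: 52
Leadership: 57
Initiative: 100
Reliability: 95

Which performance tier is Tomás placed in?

Silver

Communication: drop 50, 61 → average of remaining 5 = 385/5 = 77
Weighted total:
  Communication 77 × 0.28 = 21.56
  Quality of work 52 × 0.16 = 8.32
  Leadership 57 × 0.17 = 9.69
  Initiative 100 × 0.08 = 8
  Reliability 95 × 0.31 = 29.45
Sum = 77.02
77.02 is ≥ 63 and < 85 → Silver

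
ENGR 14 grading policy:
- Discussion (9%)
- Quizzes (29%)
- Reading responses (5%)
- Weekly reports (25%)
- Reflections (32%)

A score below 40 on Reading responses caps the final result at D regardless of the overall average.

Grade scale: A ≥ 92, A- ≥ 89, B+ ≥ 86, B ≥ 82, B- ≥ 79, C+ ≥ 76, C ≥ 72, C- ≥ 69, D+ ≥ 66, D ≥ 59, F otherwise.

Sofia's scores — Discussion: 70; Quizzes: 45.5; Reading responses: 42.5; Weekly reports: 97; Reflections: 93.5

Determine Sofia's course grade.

C

Reading responses score 42.5 ≥ 40: minimum met.
Weighted total:
  Discussion 70 × 0.09 = 6.3
  Quizzes 45.5 × 0.29 = 13.195
  Reading responses 42.5 × 0.05 = 2.125
  Weekly reports 97 × 0.25 = 24.25
  Reflections 93.5 × 0.32 = 29.92
Sum = 75.79
75.79 is ≥ 72 and < 76 → C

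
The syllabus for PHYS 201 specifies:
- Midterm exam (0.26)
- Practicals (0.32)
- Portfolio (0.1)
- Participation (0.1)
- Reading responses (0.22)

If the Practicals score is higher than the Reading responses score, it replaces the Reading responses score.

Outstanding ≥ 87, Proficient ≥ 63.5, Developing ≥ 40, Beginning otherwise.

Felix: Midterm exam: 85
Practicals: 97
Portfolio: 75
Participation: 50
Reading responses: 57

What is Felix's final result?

Proficient

Practicals (97) > Reading responses (57), so Reading responses counts as 97.
Weighted total:
  Midterm exam 85 × 0.26 = 22.1
  Practicals 97 × 0.32 = 31.04
  Portfolio 75 × 0.1 = 7.5
  Participation 50 × 0.1 = 5
  Reading responses 97 × 0.22 = 21.34
Sum = 86.98
86.98 is ≥ 63.5 and < 87 → Proficient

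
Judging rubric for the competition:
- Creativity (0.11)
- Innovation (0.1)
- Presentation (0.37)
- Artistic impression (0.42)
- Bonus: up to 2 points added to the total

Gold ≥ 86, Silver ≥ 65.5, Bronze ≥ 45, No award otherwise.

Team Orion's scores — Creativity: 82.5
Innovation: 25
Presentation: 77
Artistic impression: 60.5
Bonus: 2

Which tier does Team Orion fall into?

Silver

Weighted total:
  Creativity 82.5 × 0.11 = 9.075
  Innovation 25 × 0.1 = 2.5
  Presentation 77 × 0.37 = 28.49
  Artistic impression 60.5 × 0.42 = 25.41
Sum = 65.475
Bonus: 65.475 + 2 = 67.475
67.475 is ≥ 65.5 and < 86 → Silver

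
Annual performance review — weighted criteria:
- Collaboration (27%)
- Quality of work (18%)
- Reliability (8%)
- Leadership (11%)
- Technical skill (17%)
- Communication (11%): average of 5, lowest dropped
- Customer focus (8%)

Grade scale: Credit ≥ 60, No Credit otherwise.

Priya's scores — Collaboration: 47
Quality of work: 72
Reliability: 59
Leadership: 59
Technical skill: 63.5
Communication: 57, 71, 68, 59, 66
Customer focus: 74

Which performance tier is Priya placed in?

Credit

Communication: drop 57 → average of remaining 4 = 264/4 = 66
Weighted total:
  Collaboration 47 × 0.27 = 12.69
  Quality of work 72 × 0.18 = 12.96
  Reliability 59 × 0.08 = 4.72
  Leadership 59 × 0.11 = 6.49
  Technical skill 63.5 × 0.17 = 10.795
  Communication 66 × 0.11 = 7.26
  Customer focus 74 × 0.08 = 5.92
Sum = 60.835
60.835 ≥ 60 → Credit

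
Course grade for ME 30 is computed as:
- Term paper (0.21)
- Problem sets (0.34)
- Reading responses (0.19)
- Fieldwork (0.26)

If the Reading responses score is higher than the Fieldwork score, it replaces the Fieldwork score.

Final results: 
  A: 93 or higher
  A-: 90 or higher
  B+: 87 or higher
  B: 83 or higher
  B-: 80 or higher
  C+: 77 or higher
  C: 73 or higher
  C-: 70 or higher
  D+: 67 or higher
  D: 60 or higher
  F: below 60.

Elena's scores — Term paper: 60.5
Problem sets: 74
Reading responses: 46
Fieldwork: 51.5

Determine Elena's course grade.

Reading responses (46) ≤ Fieldwork (51.5), so Fieldwork stays at 51.5.
Weighted total:
  Term paper 60.5 × 0.21 = 12.705
  Problem sets 74 × 0.34 = 25.16
  Reading responses 46 × 0.19 = 8.74
  Fieldwork 51.5 × 0.26 = 13.39
Sum = 59.995
59.995 < 60 → F

F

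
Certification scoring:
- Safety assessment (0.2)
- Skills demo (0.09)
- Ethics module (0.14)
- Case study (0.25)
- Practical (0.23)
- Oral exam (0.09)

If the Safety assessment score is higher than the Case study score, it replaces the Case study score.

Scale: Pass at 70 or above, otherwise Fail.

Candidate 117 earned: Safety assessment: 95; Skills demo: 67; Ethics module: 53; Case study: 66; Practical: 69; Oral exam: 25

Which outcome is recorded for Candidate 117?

Safety assessment (95) > Case study (66), so Case study counts as 95.
Weighted total:
  Safety assessment 95 × 0.2 = 19
  Skills demo 67 × 0.09 = 6.03
  Ethics module 53 × 0.14 = 7.42
  Case study 95 × 0.25 = 23.75
  Practical 69 × 0.23 = 15.87
  Oral exam 25 × 0.09 = 2.25
Sum = 74.32
74.32 ≥ 70 → Pass

Pass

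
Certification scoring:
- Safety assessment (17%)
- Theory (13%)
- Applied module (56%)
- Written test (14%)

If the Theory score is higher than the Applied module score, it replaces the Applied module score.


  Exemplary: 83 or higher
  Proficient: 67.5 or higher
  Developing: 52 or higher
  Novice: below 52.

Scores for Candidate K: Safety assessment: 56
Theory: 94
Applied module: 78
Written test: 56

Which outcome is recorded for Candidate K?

Theory (94) > Applied module (78), so Applied module counts as 94.
Weighted total:
  Safety assessment 56 × 0.17 = 9.52
  Theory 94 × 0.13 = 12.22
  Applied module 94 × 0.56 = 52.64
  Written test 56 × 0.14 = 7.84
Sum = 82.22
82.22 is ≥ 67.5 and < 83 → Proficient

Proficient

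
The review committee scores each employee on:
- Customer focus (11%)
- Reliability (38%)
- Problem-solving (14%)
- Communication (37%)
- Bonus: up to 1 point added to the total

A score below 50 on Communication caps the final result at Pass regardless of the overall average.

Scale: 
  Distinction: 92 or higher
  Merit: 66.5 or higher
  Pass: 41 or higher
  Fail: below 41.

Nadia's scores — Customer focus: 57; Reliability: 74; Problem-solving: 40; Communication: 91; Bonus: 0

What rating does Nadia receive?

Communication score 91 ≥ 50: minimum met.
Weighted total:
  Customer focus 57 × 0.11 = 6.27
  Reliability 74 × 0.38 = 28.12
  Problem-solving 40 × 0.14 = 5.6
  Communication 91 × 0.37 = 33.67
Sum = 73.66
Bonus: 73.66 + 0 = 73.66
73.66 is ≥ 66.5 and < 92 → Merit

Merit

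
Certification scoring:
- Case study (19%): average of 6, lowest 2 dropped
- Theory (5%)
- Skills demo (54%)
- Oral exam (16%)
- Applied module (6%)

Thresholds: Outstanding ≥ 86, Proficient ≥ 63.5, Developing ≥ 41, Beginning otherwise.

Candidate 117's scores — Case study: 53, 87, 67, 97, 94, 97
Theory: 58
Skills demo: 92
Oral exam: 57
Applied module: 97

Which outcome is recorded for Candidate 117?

Case study: drop 53, 67 → average of remaining 4 = 375/4 = 93.75
Weighted total:
  Case study 93.75 × 0.19 = 17.8125
  Theory 58 × 0.05 = 2.9
  Skills demo 92 × 0.54 = 49.68
  Oral exam 57 × 0.16 = 9.12
  Applied module 97 × 0.06 = 5.82
Sum = 85.3325
85.3325 is ≥ 63.5 and < 86 → Proficient

Proficient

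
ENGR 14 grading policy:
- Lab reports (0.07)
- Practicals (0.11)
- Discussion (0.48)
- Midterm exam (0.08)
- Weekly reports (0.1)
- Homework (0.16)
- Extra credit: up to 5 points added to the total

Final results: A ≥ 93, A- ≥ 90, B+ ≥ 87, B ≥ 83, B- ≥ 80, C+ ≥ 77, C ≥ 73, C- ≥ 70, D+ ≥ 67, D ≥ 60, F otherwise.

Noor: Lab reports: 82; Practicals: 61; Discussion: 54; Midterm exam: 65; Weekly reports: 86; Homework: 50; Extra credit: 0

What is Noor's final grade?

Weighted total:
  Lab reports 82 × 0.07 = 5.74
  Practicals 61 × 0.11 = 6.71
  Discussion 54 × 0.48 = 25.92
  Midterm exam 65 × 0.08 = 5.2
  Weekly reports 86 × 0.1 = 8.6
  Homework 50 × 0.16 = 8
Sum = 60.17
Extra credit: 60.17 + 0 = 60.17
60.17 is ≥ 60 and < 67 → D

D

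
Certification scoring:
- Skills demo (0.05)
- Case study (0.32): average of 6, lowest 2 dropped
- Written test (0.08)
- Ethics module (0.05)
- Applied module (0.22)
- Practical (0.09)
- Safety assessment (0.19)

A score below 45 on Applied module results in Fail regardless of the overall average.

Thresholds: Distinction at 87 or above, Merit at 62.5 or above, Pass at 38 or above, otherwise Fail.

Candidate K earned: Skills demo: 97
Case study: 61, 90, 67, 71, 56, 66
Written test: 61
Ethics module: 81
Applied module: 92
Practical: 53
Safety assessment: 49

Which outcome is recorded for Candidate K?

Case study: drop 56, 61 → average of remaining 4 = 294/4 = 73.5
Applied module score 92 ≥ 45: minimum met.
Weighted total:
  Skills demo 97 × 0.05 = 4.85
  Case study 73.5 × 0.32 = 23.52
  Written test 61 × 0.08 = 4.88
  Ethics module 81 × 0.05 = 4.05
  Applied module 92 × 0.22 = 20.24
  Practical 53 × 0.09 = 4.77
  Safety assessment 49 × 0.19 = 9.31
Sum = 71.62
71.62 is ≥ 62.5 and < 87 → Merit

Merit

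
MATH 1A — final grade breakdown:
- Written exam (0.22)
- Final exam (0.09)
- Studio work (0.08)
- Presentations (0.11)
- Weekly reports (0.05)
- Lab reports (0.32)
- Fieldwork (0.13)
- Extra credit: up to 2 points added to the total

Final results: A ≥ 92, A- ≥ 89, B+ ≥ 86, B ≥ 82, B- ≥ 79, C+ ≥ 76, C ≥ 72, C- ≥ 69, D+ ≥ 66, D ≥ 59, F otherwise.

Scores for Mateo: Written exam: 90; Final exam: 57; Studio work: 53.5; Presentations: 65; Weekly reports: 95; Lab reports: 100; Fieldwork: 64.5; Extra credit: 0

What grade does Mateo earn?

Weighted total:
  Written exam 90 × 0.22 = 19.8
  Final exam 57 × 0.09 = 5.13
  Studio work 53.5 × 0.08 = 4.28
  Presentations 65 × 0.11 = 7.15
  Weekly reports 95 × 0.05 = 4.75
  Lab reports 100 × 0.32 = 32
  Fieldwork 64.5 × 0.13 = 8.385
Sum = 81.495
Extra credit: 81.495 + 0 = 81.495
81.495 is ≥ 79 and < 82 → B-

B-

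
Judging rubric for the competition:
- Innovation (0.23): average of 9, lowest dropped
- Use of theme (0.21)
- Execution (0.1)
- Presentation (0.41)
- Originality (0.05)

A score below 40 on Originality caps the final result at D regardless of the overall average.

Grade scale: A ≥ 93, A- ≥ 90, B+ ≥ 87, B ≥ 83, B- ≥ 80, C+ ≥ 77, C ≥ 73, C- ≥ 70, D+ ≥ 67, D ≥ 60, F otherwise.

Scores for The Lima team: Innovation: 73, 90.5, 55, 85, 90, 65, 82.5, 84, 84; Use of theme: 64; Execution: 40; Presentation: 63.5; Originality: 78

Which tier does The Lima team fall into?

Innovation: drop 55 → average of remaining 8 = 654/8 = 81.75
Originality score 78 ≥ 40: minimum met.
Weighted total:
  Innovation 81.75 × 0.23 = 18.8025
  Use of theme 64 × 0.21 = 13.44
  Execution 40 × 0.1 = 4
  Presentation 63.5 × 0.41 = 26.035
  Originality 78 × 0.05 = 3.9
Sum = 66.1775
66.1775 is ≥ 60 and < 67 → D

D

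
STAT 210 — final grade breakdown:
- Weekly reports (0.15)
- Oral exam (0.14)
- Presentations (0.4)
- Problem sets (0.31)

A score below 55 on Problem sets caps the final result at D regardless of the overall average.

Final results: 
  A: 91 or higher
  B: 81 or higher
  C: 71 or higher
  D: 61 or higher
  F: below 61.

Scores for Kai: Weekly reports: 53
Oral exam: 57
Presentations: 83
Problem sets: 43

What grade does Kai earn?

D

Problem sets score 43 < 55: minimum not met.
Weighted total:
  Weekly reports 53 × 0.15 = 7.95
  Oral exam 57 × 0.14 = 7.98
  Presentations 83 × 0.4 = 33.2
  Problem sets 43 × 0.31 = 13.33
Sum = 62.46
62.46 would be D; cap at D applies → D.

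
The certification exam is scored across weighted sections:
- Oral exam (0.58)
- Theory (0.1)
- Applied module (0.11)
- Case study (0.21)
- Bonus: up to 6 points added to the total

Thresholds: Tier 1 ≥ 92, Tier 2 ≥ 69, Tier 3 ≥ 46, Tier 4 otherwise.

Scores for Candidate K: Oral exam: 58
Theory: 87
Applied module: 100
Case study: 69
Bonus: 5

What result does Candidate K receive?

Weighted total:
  Oral exam 58 × 0.58 = 33.64
  Theory 87 × 0.1 = 8.7
  Applied module 100 × 0.11 = 11
  Case study 69 × 0.21 = 14.49
Sum = 67.83
Bonus: 67.83 + 5 = 72.83
72.83 is ≥ 69 and < 92 → Tier 2

Tier 2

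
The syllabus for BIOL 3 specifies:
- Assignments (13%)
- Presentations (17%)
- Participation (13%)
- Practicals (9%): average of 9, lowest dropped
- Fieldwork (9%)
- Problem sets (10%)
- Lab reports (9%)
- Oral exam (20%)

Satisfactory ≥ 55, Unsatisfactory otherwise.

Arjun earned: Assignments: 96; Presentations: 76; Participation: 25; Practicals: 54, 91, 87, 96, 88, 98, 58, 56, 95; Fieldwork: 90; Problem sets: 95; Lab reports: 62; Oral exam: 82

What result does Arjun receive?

Practicals: drop 54 → average of remaining 8 = 669/8 = 83.625
Weighted total:
  Assignments 96 × 0.13 = 12.48
  Presentations 76 × 0.17 = 12.92
  Participation 25 × 0.13 = 3.25
  Practicals 83.625 × 0.09 = 7.52625
  Fieldwork 90 × 0.09 = 8.1
  Problem sets 95 × 0.1 = 9.5
  Lab reports 62 × 0.09 = 5.58
  Oral exam 82 × 0.2 = 16.4
Sum = 75.75625
75.75625 ≥ 55 → Satisfactory

Satisfactory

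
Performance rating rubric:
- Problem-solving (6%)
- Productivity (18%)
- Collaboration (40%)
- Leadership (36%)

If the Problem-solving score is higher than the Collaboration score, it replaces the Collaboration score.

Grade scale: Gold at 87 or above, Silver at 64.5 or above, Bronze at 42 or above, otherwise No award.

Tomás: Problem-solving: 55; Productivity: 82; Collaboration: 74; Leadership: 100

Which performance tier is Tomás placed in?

Problem-solving (55) ≤ Collaboration (74), so Collaboration stays at 74.
Weighted total:
  Problem-solving 55 × 0.06 = 3.3
  Productivity 82 × 0.18 = 14.76
  Collaboration 74 × 0.4 = 29.6
  Leadership 100 × 0.36 = 36
Sum = 83.66
83.66 is ≥ 64.5 and < 87 → Silver

Silver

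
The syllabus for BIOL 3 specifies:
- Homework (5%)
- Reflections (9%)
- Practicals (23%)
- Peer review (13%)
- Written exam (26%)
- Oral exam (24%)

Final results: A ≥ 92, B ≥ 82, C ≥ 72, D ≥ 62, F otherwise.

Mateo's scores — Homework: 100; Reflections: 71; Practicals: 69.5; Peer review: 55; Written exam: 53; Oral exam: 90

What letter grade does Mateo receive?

Weighted total:
  Homework 100 × 0.05 = 5
  Reflections 71 × 0.09 = 6.39
  Practicals 69.5 × 0.23 = 15.985
  Peer review 55 × 0.13 = 7.15
  Written exam 53 × 0.26 = 13.78
  Oral exam 90 × 0.24 = 21.6
Sum = 69.905
69.905 is ≥ 62 and < 72 → D

D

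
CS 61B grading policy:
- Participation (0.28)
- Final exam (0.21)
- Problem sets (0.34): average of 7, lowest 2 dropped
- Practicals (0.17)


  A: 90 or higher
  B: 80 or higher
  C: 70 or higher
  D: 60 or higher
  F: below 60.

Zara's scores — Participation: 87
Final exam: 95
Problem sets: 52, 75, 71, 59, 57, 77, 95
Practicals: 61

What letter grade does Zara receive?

Problem sets: drop 52, 57 → average of remaining 5 = 377/5 = 75.4
Weighted total:
  Participation 87 × 0.28 = 24.36
  Final exam 95 × 0.21 = 19.95
  Problem sets 75.4 × 0.34 = 25.636
  Practicals 61 × 0.17 = 10.37
Sum = 80.316
80.316 is ≥ 80 and < 90 → B

B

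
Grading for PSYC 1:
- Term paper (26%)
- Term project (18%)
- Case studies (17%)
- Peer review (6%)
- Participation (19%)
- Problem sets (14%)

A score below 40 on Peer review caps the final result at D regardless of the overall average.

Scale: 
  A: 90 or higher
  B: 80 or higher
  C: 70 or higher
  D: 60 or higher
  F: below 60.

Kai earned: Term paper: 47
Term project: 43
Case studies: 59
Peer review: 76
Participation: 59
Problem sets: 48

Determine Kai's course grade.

F

Peer review score 76 ≥ 40: minimum met.
Weighted total:
  Term paper 47 × 0.26 = 12.22
  Term project 43 × 0.18 = 7.74
  Case studies 59 × 0.17 = 10.03
  Peer review 76 × 0.06 = 4.56
  Participation 59 × 0.19 = 11.21
  Problem sets 48 × 0.14 = 6.72
Sum = 52.48
52.48 < 60 → F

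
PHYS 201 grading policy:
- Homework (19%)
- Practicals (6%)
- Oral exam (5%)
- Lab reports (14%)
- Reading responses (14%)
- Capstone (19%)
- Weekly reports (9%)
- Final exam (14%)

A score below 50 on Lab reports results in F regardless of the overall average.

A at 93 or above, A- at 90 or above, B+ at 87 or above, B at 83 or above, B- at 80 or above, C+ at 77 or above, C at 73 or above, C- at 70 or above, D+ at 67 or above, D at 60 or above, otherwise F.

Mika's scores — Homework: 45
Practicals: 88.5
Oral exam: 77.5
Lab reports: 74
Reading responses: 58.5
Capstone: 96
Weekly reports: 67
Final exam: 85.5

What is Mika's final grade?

C-

Lab reports score 74 ≥ 50: minimum met.
Weighted total:
  Homework 45 × 0.19 = 8.55
  Practicals 88.5 × 0.06 = 5.31
  Oral exam 77.5 × 0.05 = 3.875
  Lab reports 74 × 0.14 = 10.36
  Reading responses 58.5 × 0.14 = 8.19
  Capstone 96 × 0.19 = 18.24
  Weekly reports 67 × 0.09 = 6.03
  Final exam 85.5 × 0.14 = 11.97
Sum = 72.525
72.525 is ≥ 70 and < 73 → C-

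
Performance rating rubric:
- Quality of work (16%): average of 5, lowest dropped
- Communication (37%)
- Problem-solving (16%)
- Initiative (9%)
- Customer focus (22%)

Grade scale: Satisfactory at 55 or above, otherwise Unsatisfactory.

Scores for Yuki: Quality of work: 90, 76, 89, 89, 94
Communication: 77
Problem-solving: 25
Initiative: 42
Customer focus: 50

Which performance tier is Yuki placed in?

Quality of work: drop 76 → average of remaining 4 = 362/4 = 90.5
Weighted total:
  Quality of work 90.5 × 0.16 = 14.48
  Communication 77 × 0.37 = 28.49
  Problem-solving 25 × 0.16 = 4
  Initiative 42 × 0.09 = 3.78
  Customer focus 50 × 0.22 = 11
Sum = 61.75
61.75 ≥ 55 → Satisfactory

Satisfactory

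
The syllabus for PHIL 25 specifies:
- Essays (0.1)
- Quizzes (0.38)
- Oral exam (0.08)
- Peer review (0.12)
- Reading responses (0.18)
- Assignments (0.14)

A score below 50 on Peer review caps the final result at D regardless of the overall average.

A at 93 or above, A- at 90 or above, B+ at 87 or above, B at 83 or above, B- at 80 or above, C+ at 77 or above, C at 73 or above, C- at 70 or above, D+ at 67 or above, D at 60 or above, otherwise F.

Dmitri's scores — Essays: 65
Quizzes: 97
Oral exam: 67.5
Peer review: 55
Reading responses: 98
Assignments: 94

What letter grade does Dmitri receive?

B

Peer review score 55 ≥ 50: minimum met.
Weighted total:
  Essays 65 × 0.1 = 6.5
  Quizzes 97 × 0.38 = 36.86
  Oral exam 67.5 × 0.08 = 5.4
  Peer review 55 × 0.12 = 6.6
  Reading responses 98 × 0.18 = 17.64
  Assignments 94 × 0.14 = 13.16
Sum = 86.16
86.16 is ≥ 83 and < 87 → B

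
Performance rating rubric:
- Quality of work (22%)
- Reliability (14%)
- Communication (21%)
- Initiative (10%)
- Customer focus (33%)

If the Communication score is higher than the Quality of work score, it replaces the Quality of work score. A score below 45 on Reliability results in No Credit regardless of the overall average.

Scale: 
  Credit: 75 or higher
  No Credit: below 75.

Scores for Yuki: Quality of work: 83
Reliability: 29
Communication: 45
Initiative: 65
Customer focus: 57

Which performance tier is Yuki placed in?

Communication (45) ≤ Quality of work (83), so Quality of work stays at 83.
Reliability score 29 < 45: minimum not met.
Weighted total:
  Quality of work 83 × 0.22 = 18.26
  Reliability 29 × 0.14 = 4.06
  Communication 45 × 0.21 = 9.45
  Initiative 65 × 0.1 = 6.5
  Customer focus 57 × 0.33 = 18.81
Sum = 57.08
Because the Reliability minimum was not met, the result is No Credit.

No Credit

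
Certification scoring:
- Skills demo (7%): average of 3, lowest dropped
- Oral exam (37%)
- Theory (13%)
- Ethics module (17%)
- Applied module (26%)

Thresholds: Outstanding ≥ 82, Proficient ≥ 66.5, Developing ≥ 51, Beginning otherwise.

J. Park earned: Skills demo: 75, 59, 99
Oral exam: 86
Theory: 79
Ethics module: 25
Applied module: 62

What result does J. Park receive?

Proficient

Skills demo: drop 59 → average of remaining 2 = 174/2 = 87
Weighted total:
  Skills demo 87 × 0.07 = 6.09
  Oral exam 86 × 0.37 = 31.82
  Theory 79 × 0.13 = 10.27
  Ethics module 25 × 0.17 = 4.25
  Applied module 62 × 0.26 = 16.12
Sum = 68.55
68.55 is ≥ 66.5 and < 82 → Proficient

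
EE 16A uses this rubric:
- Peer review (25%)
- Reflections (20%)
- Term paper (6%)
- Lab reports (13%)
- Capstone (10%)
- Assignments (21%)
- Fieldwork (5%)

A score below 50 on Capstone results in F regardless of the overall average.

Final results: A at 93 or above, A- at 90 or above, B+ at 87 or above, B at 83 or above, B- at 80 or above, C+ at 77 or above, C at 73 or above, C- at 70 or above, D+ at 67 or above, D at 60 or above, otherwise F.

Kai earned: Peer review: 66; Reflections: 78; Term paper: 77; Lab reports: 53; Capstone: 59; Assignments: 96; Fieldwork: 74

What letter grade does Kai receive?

Capstone score 59 ≥ 50: minimum met.
Weighted total:
  Peer review 66 × 0.25 = 16.5
  Reflections 78 × 0.2 = 15.6
  Term paper 77 × 0.06 = 4.62
  Lab reports 53 × 0.13 = 6.89
  Capstone 59 × 0.1 = 5.9
  Assignments 96 × 0.21 = 20.16
  Fieldwork 74 × 0.05 = 3.7
Sum = 73.37
73.37 is ≥ 73 and < 77 → C

C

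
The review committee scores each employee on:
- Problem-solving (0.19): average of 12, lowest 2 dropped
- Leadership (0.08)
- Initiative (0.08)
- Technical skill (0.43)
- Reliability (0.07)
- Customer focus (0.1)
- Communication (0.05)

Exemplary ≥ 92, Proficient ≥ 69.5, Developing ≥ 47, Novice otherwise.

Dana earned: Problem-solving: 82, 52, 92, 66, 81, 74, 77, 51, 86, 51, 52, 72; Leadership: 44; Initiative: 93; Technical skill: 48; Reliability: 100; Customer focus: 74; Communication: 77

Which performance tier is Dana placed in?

Problem-solving: drop 51, 51 → average of remaining 10 = 734/10 = 73.4
Weighted total:
  Problem-solving 73.4 × 0.19 = 13.946
  Leadership 44 × 0.08 = 3.52
  Initiative 93 × 0.08 = 7.44
  Technical skill 48 × 0.43 = 20.64
  Reliability 100 × 0.07 = 7
  Customer focus 74 × 0.1 = 7.4
  Communication 77 × 0.05 = 3.85
Sum = 63.796
63.796 is ≥ 47 and < 69.5 → Developing

Developing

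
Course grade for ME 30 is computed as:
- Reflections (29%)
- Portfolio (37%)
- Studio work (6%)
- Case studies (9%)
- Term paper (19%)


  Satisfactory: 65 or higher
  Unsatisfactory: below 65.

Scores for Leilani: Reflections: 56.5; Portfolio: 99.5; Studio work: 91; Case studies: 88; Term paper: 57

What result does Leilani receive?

Weighted total:
  Reflections 56.5 × 0.29 = 16.385
  Portfolio 99.5 × 0.37 = 36.815
  Studio work 91 × 0.06 = 5.46
  Case studies 88 × 0.09 = 7.92
  Term paper 57 × 0.19 = 10.83
Sum = 77.41
77.41 ≥ 65 → Satisfactory

Satisfactory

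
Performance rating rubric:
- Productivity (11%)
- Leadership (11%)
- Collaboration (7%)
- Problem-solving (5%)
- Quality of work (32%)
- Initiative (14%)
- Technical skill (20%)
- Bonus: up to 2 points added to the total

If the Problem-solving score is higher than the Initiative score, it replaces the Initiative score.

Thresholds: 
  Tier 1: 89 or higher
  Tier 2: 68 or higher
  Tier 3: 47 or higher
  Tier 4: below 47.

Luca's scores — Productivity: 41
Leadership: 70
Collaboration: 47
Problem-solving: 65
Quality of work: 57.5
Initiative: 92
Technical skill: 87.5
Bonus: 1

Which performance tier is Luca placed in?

Tier 2

Problem-solving (65) ≤ Initiative (92), so Initiative stays at 92.
Weighted total:
  Productivity 41 × 0.11 = 4.51
  Leadership 70 × 0.11 = 7.7
  Collaboration 47 × 0.07 = 3.29
  Problem-solving 65 × 0.05 = 3.25
  Quality of work 57.5 × 0.32 = 18.4
  Initiative 92 × 0.14 = 12.88
  Technical skill 87.5 × 0.2 = 17.5
Sum = 67.53
Bonus: 67.53 + 1 = 68.53
68.53 is ≥ 68 and < 89 → Tier 2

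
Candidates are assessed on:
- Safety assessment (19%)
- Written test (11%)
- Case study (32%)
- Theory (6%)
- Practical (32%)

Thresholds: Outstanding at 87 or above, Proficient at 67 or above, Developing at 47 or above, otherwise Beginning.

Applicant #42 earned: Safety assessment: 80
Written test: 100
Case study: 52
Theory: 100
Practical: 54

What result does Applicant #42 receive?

Developing

Weighted total:
  Safety assessment 80 × 0.19 = 15.2
  Written test 100 × 0.11 = 11
  Case study 52 × 0.32 = 16.64
  Theory 100 × 0.06 = 6
  Practical 54 × 0.32 = 17.28
Sum = 66.12
66.12 is ≥ 47 and < 67 → Developing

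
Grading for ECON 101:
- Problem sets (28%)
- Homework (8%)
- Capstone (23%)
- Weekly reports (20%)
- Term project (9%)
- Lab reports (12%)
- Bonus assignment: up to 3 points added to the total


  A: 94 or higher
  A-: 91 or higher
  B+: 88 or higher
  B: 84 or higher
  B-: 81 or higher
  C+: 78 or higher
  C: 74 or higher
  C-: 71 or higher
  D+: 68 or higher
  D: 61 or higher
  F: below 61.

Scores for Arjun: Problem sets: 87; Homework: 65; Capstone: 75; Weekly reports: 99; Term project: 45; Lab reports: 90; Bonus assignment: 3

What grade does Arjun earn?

B

Weighted total:
  Problem sets 87 × 0.28 = 24.36
  Homework 65 × 0.08 = 5.2
  Capstone 75 × 0.23 = 17.25
  Weekly reports 99 × 0.2 = 19.8
  Term project 45 × 0.09 = 4.05
  Lab reports 90 × 0.12 = 10.8
Sum = 81.46
Bonus assignment: 81.46 + 3 = 84.46
84.46 is ≥ 84 and < 88 → B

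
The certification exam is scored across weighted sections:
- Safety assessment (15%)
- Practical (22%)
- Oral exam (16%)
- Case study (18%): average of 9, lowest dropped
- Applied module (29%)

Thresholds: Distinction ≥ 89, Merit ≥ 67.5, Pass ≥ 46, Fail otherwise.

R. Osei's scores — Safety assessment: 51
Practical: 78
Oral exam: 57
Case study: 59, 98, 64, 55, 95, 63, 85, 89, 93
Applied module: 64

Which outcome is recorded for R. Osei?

Pass

Case study: drop 55 → average of remaining 8 = 646/8 = 80.75
Weighted total:
  Safety assessment 51 × 0.15 = 7.65
  Practical 78 × 0.22 = 17.16
  Oral exam 57 × 0.16 = 9.12
  Case study 80.75 × 0.18 = 14.535
  Applied module 64 × 0.29 = 18.56
Sum = 67.025
67.025 is ≥ 46 and < 67.5 → Pass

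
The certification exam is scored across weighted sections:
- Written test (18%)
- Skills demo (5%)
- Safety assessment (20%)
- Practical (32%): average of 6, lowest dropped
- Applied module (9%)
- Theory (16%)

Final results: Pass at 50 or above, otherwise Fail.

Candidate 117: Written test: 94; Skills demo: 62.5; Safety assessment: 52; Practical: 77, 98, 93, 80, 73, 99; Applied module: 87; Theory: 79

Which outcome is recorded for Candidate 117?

Practical: drop 73 → average of remaining 5 = 447/5 = 89.4
Weighted total:
  Written test 94 × 0.18 = 16.92
  Skills demo 62.5 × 0.05 = 3.125
  Safety assessment 52 × 0.2 = 10.4
  Practical 89.4 × 0.32 = 28.608
  Applied module 87 × 0.09 = 7.83
  Theory 79 × 0.16 = 12.64
Sum = 79.523
79.523 ≥ 50 → Pass

Pass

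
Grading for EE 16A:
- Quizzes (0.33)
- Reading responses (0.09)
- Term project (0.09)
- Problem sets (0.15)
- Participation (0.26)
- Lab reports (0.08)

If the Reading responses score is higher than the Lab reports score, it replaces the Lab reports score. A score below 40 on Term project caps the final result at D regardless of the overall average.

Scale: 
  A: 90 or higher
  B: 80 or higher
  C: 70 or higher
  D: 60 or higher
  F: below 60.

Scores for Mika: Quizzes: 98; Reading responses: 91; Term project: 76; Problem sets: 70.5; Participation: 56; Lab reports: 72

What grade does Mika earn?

Reading responses (91) > Lab reports (72), so Lab reports counts as 91.
Term project score 76 ≥ 40: minimum met.
Weighted total:
  Quizzes 98 × 0.33 = 32.34
  Reading responses 91 × 0.09 = 8.19
  Term project 76 × 0.09 = 6.84
  Problem sets 70.5 × 0.15 = 10.575
  Participation 56 × 0.26 = 14.56
  Lab reports 91 × 0.08 = 7.28
Sum = 79.785
79.785 is ≥ 70 and < 80 → C

C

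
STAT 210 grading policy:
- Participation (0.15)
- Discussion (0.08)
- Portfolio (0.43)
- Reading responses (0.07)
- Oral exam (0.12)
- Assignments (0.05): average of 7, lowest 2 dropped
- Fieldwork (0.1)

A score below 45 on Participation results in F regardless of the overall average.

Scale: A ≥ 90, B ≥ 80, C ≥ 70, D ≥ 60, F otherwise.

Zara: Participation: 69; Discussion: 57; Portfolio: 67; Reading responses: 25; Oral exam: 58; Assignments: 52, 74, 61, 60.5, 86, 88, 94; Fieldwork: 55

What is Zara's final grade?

Assignments: drop 52, 60.5 → average of remaining 5 = 403/5 = 80.6
Participation score 69 ≥ 45: minimum met.
Weighted total:
  Participation 69 × 0.15 = 10.35
  Discussion 57 × 0.08 = 4.56
  Portfolio 67 × 0.43 = 28.81
  Reading responses 25 × 0.07 = 1.75
  Oral exam 58 × 0.12 = 6.96
  Assignments 80.6 × 0.05 = 4.03
  Fieldwork 55 × 0.1 = 5.5
Sum = 61.96
61.96 is ≥ 60 and < 70 → D

D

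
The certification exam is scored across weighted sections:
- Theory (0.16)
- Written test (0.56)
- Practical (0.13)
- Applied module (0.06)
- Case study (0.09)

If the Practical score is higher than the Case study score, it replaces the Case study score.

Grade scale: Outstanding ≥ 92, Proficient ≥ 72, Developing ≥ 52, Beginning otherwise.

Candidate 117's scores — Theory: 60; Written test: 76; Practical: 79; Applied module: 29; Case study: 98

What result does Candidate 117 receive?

Proficient

Practical (79) ≤ Case study (98), so Case study stays at 98.
Weighted total:
  Theory 60 × 0.16 = 9.6
  Written test 76 × 0.56 = 42.56
  Practical 79 × 0.13 = 10.27
  Applied module 29 × 0.06 = 1.74
  Case study 98 × 0.09 = 8.82
Sum = 72.99
72.99 is ≥ 72 and < 92 → Proficient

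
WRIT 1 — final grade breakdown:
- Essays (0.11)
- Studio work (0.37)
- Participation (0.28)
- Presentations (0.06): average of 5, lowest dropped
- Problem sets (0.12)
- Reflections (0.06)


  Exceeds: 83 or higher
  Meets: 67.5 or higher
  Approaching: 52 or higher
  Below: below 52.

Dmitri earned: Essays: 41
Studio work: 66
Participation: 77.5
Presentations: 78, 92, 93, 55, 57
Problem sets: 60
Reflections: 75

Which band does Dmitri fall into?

Presentations: drop 55 → average of remaining 4 = 320/4 = 80
Weighted total:
  Essays 41 × 0.11 = 4.51
  Studio work 66 × 0.37 = 24.42
  Participation 77.5 × 0.28 = 21.7
  Presentations 80 × 0.06 = 4.8
  Problem sets 60 × 0.12 = 7.2
  Reflections 75 × 0.06 = 4.5
Sum = 67.13
67.13 is ≥ 52 and < 67.5 → Approaching

Approaching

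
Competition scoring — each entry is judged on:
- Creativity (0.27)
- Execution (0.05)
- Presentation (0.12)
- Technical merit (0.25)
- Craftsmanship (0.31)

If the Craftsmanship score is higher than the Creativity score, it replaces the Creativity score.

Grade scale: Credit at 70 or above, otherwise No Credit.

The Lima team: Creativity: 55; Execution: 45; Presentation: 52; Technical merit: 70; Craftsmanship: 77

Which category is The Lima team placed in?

Craftsmanship (77) > Creativity (55), so Creativity counts as 77.
Weighted total:
  Creativity 77 × 0.27 = 20.79
  Execution 45 × 0.05 = 2.25
  Presentation 52 × 0.12 = 6.24
  Technical merit 70 × 0.25 = 17.5
  Craftsmanship 77 × 0.31 = 23.87
Sum = 70.65
70.65 ≥ 70 → Credit

Credit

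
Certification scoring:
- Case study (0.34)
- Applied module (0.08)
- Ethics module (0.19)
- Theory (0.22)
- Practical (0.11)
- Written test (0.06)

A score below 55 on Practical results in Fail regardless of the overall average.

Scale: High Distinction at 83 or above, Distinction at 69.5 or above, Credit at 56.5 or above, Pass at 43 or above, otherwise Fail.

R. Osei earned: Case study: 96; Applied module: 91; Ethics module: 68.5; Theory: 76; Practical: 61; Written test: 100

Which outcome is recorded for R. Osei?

Practical score 61 ≥ 55: minimum met.
Weighted total:
  Case study 96 × 0.34 = 32.64
  Applied module 91 × 0.08 = 7.28
  Ethics module 68.5 × 0.19 = 13.015
  Theory 76 × 0.22 = 16.72
  Practical 61 × 0.11 = 6.71
  Written test 100 × 0.06 = 6
Sum = 82.365
82.365 is ≥ 69.5 and < 83 → Distinction

Distinction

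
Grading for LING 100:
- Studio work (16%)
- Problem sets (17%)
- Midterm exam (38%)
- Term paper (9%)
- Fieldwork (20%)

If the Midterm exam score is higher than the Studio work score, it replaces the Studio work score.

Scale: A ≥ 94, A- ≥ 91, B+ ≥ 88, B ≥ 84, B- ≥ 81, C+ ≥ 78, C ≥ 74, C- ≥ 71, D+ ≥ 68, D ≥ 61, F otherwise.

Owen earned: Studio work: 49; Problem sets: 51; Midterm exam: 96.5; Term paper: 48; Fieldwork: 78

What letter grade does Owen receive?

C+

Midterm exam (96.5) > Studio work (49), so Studio work counts as 96.5.
Weighted total:
  Studio work 96.5 × 0.16 = 15.44
  Problem sets 51 × 0.17 = 8.67
  Midterm exam 96.5 × 0.38 = 36.67
  Term paper 48 × 0.09 = 4.32
  Fieldwork 78 × 0.2 = 15.6
Sum = 80.7
80.7 is ≥ 78 and < 81 → C+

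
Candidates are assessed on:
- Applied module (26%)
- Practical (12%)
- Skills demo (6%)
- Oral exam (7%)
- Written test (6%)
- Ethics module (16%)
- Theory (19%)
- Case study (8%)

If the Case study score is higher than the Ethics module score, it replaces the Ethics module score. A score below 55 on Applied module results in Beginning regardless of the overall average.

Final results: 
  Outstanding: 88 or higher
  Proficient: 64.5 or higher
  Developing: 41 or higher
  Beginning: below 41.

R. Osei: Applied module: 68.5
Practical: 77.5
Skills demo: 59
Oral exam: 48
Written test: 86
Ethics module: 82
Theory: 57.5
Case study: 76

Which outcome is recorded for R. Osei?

Proficient

Case study (76) ≤ Ethics module (82), so Ethics module stays at 82.
Applied module score 68.5 ≥ 55: minimum met.
Weighted total:
  Applied module 68.5 × 0.26 = 17.81
  Practical 77.5 × 0.12 = 9.3
  Skills demo 59 × 0.06 = 3.54
  Oral exam 48 × 0.07 = 3.36
  Written test 86 × 0.06 = 5.16
  Ethics module 82 × 0.16 = 13.12
  Theory 57.5 × 0.19 = 10.925
  Case study 76 × 0.08 = 6.08
Sum = 69.295
69.295 is ≥ 64.5 and < 88 → Proficient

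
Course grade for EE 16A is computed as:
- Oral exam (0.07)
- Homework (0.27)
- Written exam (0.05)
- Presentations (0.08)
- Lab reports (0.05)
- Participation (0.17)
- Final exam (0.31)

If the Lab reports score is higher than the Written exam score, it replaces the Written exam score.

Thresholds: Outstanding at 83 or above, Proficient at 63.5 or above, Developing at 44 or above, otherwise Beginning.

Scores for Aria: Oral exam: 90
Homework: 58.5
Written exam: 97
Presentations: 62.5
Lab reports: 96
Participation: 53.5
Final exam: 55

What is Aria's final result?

Developing

Lab reports (96) ≤ Written exam (97), so Written exam stays at 97.
Weighted total:
  Oral exam 90 × 0.07 = 6.3
  Homework 58.5 × 0.27 = 15.795
  Written exam 97 × 0.05 = 4.85
  Presentations 62.5 × 0.08 = 5
  Lab reports 96 × 0.05 = 4.8
  Participation 53.5 × 0.17 = 9.095
  Final exam 55 × 0.31 = 17.05
Sum = 62.89
62.89 is ≥ 44 and < 63.5 → Developing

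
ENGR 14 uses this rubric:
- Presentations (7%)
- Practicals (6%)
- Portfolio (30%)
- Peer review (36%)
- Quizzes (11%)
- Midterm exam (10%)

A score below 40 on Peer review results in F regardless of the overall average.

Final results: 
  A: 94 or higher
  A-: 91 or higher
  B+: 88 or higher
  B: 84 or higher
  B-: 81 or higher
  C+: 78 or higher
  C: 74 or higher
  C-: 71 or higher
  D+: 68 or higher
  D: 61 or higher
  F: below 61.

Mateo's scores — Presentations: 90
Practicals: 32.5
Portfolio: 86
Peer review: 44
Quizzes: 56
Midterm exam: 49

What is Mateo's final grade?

F

Peer review score 44 ≥ 40: minimum met.
Weighted total:
  Presentations 90 × 0.07 = 6.3
  Practicals 32.5 × 0.06 = 1.95
  Portfolio 86 × 0.3 = 25.8
  Peer review 44 × 0.36 = 15.84
  Quizzes 56 × 0.11 = 6.16
  Midterm exam 49 × 0.1 = 4.9
Sum = 60.95
60.95 < 61 → F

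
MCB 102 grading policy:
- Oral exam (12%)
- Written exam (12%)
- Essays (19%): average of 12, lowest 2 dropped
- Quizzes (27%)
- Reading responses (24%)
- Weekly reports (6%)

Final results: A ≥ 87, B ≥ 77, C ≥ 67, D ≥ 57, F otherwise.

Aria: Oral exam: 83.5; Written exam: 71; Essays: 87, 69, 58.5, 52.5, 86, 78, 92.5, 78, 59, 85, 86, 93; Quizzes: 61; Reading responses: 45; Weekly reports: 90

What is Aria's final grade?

D

Essays: drop 52.5, 58.5 → average of remaining 10 = 813.5/10 = 81.35
Weighted total:
  Oral exam 83.5 × 0.12 = 10.02
  Written exam 71 × 0.12 = 8.52
  Essays 81.35 × 0.19 = 15.4565
  Quizzes 61 × 0.27 = 16.47
  Reading responses 45 × 0.24 = 10.8
  Weekly reports 90 × 0.06 = 5.4
Sum = 66.6665
66.6665 is ≥ 57 and < 67 → D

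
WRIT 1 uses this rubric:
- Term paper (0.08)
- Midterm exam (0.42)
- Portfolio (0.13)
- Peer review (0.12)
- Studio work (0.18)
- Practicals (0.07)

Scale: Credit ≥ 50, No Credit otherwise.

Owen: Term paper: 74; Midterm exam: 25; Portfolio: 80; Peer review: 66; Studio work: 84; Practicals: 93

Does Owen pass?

Credit

Weighted total:
  Term paper 74 × 0.08 = 5.92
  Midterm exam 25 × 0.42 = 10.5
  Portfolio 80 × 0.13 = 10.4
  Peer review 66 × 0.12 = 7.92
  Studio work 84 × 0.18 = 15.12
  Practicals 93 × 0.07 = 6.51
Sum = 56.37
56.37 ≥ 50 → Credit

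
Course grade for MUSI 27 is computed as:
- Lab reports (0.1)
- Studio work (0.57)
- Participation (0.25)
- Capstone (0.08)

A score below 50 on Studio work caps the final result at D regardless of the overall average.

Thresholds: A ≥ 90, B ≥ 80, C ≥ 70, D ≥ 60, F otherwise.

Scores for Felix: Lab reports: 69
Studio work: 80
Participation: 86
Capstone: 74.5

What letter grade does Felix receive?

C

Studio work score 80 ≥ 50: minimum met.
Weighted total:
  Lab reports 69 × 0.1 = 6.9
  Studio work 80 × 0.57 = 45.6
  Participation 86 × 0.25 = 21.5
  Capstone 74.5 × 0.08 = 5.96
Sum = 79.96
79.96 is ≥ 70 and < 80 → C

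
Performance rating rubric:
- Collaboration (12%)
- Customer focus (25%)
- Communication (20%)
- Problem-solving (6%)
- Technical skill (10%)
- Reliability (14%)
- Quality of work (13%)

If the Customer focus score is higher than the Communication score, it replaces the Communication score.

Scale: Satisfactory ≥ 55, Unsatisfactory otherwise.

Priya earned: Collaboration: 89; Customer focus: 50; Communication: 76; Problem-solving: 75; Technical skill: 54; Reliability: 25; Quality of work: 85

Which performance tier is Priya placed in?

Customer focus (50) ≤ Communication (76), so Communication stays at 76.
Weighted total:
  Collaboration 89 × 0.12 = 10.68
  Customer focus 50 × 0.25 = 12.5
  Communication 76 × 0.2 = 15.2
  Problem-solving 75 × 0.06 = 4.5
  Technical skill 54 × 0.1 = 5.4
  Reliability 25 × 0.14 = 3.5
  Quality of work 85 × 0.13 = 11.05
Sum = 62.83
62.83 ≥ 55 → Satisfactory

Satisfactory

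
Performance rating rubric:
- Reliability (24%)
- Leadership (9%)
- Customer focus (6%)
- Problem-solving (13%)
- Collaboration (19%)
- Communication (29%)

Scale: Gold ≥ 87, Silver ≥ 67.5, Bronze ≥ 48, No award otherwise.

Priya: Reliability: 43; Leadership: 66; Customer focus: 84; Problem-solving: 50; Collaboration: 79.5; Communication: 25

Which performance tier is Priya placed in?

Weighted total:
  Reliability 43 × 0.24 = 10.32
  Leadership 66 × 0.09 = 5.94
  Customer focus 84 × 0.06 = 5.04
  Problem-solving 50 × 0.13 = 6.5
  Collaboration 79.5 × 0.19 = 15.105
  Communication 25 × 0.29 = 7.25
Sum = 50.155
50.155 is ≥ 48 and < 67.5 → Bronze

Bronze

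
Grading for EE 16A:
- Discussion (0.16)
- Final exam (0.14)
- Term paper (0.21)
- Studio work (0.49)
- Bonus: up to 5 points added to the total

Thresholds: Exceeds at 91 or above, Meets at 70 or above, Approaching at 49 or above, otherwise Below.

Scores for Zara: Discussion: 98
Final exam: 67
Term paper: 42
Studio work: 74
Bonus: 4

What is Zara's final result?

Meets

Weighted total:
  Discussion 98 × 0.16 = 15.68
  Final exam 67 × 0.14 = 9.38
  Term paper 42 × 0.21 = 8.82
  Studio work 74 × 0.49 = 36.26
Sum = 70.14
Bonus: 70.14 + 4 = 74.14
74.14 is ≥ 70 and < 91 → Meets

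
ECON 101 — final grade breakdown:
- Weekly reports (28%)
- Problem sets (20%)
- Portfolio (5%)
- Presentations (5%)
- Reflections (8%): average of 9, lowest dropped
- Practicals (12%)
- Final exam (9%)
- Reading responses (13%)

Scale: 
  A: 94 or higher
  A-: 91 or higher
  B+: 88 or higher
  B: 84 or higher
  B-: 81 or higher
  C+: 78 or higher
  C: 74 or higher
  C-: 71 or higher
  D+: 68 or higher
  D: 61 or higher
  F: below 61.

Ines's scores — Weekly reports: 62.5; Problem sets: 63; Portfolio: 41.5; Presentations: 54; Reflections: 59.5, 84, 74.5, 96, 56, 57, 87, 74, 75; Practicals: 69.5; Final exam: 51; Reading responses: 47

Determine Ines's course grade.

Reflections: drop 56 → average of remaining 8 = 607/8 = 75.875
Weighted total:
  Weekly reports 62.5 × 0.28 = 17.5
  Problem sets 63 × 0.2 = 12.6
  Portfolio 41.5 × 0.05 = 2.075
  Presentations 54 × 0.05 = 2.7
  Reflections 75.875 × 0.08 = 6.07
  Practicals 69.5 × 0.12 = 8.34
  Final exam 51 × 0.09 = 4.59
  Reading responses 47 × 0.13 = 6.11
Sum = 59.985
59.985 < 61 → F

F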